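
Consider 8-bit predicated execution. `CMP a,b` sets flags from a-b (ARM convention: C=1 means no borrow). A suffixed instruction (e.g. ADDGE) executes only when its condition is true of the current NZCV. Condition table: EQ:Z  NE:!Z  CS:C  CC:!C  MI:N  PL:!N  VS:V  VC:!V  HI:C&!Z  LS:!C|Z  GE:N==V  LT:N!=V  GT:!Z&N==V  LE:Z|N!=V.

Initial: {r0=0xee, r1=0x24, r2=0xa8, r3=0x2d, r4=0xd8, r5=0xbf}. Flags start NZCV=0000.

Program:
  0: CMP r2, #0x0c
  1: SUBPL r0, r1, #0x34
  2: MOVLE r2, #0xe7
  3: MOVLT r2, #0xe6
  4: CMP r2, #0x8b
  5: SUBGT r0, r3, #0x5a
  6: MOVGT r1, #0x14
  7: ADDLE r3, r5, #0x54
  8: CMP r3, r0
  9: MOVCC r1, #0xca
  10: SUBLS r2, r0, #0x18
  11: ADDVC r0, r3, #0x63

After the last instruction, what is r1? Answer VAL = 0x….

[0] flags=1010 → (cmp)
[1] flags=1010 PL?F → skip
[2] flags=1010 LE?T → r2=0xe7
[3] flags=1010 LT?T → r2=0xe6
[4] flags=0010 → (cmp)
[5] flags=0010 GT?T → r0=0xd3
[6] flags=0010 GT?T → r1=0x14
[7] flags=0010 LE?F → skip
[8] flags=0000 → (cmp)
[9] flags=0000 CC?T → r1=0xca
[10] flags=0000 LS?T → r2=0xbb
[11] flags=0000 VC?T → r0=0x90

VAL = 0xca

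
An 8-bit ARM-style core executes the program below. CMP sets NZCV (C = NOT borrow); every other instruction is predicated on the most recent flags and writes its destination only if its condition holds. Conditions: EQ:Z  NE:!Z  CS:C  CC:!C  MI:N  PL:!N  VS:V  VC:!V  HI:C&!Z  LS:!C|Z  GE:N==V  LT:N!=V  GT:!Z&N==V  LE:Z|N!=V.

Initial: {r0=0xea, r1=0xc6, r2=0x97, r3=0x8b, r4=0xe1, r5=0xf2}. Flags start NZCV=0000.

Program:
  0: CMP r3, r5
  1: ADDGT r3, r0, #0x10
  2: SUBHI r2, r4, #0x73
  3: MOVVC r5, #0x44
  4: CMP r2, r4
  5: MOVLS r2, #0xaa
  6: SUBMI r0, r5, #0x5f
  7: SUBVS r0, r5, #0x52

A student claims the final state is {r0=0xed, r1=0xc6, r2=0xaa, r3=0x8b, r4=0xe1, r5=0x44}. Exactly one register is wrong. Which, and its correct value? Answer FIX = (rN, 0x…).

[0] flags=1000 → (cmp)
[1] flags=1000 GT?F → skip
[2] flags=1000 HI?F → skip
[3] flags=1000 VC?T → r5=0x44
[4] flags=1000 → (cmp)
[5] flags=1000 LS?T → r2=0xaa
[6] flags=1000 MI?T → r0=0xe5
[7] flags=1000 VS?F → skip

FIX = (r0, 0xe5)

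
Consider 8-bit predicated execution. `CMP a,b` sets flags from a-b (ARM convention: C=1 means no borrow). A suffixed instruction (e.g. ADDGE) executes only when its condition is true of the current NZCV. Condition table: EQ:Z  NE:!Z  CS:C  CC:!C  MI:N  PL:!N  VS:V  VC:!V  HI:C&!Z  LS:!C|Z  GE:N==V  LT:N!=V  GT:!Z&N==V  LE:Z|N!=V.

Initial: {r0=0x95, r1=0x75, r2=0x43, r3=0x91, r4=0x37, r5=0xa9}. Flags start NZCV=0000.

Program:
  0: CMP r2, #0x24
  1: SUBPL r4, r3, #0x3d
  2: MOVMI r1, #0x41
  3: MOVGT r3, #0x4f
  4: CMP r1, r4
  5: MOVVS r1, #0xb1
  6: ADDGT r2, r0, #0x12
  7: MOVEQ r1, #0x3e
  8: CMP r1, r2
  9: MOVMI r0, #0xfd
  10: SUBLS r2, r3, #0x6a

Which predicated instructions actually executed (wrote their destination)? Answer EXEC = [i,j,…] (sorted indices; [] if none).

0: ✓ CMP  NZCV=0010
1: ✓ SUBPL  r4←0x54
2: · MOVMI
3: ✓ MOVGT  r3←0x4f
4: ✓ CMP  NZCV=0010
5: · MOVVS
6: ✓ ADDGT  r2←0xa7
7: · MOVEQ
8: ✓ CMP  NZCV=1001
9: ✓ MOVMI  r0←0xfd
10: ✓ SUBLS  r2←0xe5

EXEC = [1,3,6,9,10]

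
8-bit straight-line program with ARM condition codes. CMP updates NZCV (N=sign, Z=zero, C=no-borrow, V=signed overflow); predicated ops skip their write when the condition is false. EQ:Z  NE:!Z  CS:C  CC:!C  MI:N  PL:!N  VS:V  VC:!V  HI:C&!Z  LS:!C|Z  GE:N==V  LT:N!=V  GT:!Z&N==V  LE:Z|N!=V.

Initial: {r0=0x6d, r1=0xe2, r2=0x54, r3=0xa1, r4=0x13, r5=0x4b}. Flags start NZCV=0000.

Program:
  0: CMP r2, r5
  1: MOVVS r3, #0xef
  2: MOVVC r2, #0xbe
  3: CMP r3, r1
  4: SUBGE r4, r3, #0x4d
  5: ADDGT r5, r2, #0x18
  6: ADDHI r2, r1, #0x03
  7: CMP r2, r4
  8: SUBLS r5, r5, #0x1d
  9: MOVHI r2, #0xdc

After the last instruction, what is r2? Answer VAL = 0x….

VAL = 0xdc

[0] flags=0010 → (cmp)
[1] flags=0010 VS?F → skip
[2] flags=0010 VC?T → r2=0xbe
[3] flags=1000 → (cmp)
[4] flags=1000 GE?F → skip
[5] flags=1000 GT?F → skip
[6] flags=1000 HI?F → skip
[7] flags=1010 → (cmp)
[8] flags=1010 LS?F → skip
[9] flags=1010 HI?T → r2=0xdc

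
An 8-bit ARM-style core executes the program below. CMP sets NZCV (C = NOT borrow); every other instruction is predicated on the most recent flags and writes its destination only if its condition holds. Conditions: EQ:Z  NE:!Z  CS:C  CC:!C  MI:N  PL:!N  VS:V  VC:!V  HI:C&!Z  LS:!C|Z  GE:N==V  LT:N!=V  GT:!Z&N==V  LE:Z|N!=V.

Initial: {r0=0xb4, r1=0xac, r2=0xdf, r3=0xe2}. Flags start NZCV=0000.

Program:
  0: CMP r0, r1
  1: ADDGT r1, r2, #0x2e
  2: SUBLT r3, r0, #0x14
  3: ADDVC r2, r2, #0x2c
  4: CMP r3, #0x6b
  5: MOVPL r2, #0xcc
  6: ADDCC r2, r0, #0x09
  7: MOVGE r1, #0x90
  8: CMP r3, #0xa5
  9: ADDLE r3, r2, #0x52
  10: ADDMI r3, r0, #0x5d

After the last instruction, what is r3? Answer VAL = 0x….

VAL = 0xe2

[0] flags=0010 → (cmp)
[1] flags=0010 GT?T → r1=0x0d
[2] flags=0010 LT?F → skip
[3] flags=0010 VC?T → r2=0x0b
[4] flags=0011 → (cmp)
[5] flags=0011 PL?T → r2=0xcc
[6] flags=0011 CC?F → skip
[7] flags=0011 GE?F → skip
[8] flags=0010 → (cmp)
[9] flags=0010 LE?F → skip
[10] flags=0010 MI?F → skip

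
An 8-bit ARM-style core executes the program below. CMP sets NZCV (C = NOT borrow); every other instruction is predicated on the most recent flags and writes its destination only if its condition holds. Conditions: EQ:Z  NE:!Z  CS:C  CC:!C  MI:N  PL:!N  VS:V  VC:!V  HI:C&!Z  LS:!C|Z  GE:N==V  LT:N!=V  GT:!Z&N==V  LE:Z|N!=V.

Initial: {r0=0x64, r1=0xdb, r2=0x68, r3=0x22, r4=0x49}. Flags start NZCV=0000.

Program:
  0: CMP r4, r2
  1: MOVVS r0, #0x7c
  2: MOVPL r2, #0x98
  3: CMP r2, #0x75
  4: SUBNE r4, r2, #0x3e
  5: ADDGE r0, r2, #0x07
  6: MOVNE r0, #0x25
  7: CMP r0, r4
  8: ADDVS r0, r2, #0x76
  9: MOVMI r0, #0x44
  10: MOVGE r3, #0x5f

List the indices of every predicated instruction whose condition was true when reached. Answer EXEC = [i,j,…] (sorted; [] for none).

[0] flags=1000 → (cmp)
[1] flags=1000 VS?F → skip
[2] flags=1000 PL?F → skip
[3] flags=1000 → (cmp)
[4] flags=1000 NE?T → r4=0x2a
[5] flags=1000 GE?F → skip
[6] flags=1000 NE?T → r0=0x25
[7] flags=1000 → (cmp)
[8] flags=1000 VS?F → skip
[9] flags=1000 MI?T → r0=0x44
[10] flags=1000 GE?F → skip

EXEC = [4,6,9]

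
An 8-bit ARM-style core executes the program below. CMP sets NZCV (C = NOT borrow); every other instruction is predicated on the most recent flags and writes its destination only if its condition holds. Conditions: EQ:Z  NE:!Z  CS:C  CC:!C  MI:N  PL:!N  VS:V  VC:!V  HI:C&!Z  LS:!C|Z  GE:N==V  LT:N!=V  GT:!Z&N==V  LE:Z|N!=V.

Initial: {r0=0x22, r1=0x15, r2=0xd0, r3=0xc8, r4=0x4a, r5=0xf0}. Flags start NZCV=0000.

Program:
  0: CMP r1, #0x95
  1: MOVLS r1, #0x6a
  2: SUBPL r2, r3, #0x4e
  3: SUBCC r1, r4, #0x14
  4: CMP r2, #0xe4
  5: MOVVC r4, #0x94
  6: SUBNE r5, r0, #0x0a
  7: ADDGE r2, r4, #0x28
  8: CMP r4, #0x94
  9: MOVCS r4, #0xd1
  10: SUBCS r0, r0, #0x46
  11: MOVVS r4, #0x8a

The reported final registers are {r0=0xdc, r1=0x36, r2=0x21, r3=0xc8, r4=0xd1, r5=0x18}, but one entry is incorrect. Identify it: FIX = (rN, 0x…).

FIX = (r2, 0xd0)

[0] flags=1001 → (cmp)
[1] flags=1001 LS?T → r1=0x6a
[2] flags=1001 PL?F → skip
[3] flags=1001 CC?T → r1=0x36
[4] flags=1000 → (cmp)
[5] flags=1000 VC?T → r4=0x94
[6] flags=1000 NE?T → r5=0x18
[7] flags=1000 GE?F → skip
[8] flags=0110 → (cmp)
[9] flags=0110 CS?T → r4=0xd1
[10] flags=0110 CS?T → r0=0xdc
[11] flags=0110 VS?F → skip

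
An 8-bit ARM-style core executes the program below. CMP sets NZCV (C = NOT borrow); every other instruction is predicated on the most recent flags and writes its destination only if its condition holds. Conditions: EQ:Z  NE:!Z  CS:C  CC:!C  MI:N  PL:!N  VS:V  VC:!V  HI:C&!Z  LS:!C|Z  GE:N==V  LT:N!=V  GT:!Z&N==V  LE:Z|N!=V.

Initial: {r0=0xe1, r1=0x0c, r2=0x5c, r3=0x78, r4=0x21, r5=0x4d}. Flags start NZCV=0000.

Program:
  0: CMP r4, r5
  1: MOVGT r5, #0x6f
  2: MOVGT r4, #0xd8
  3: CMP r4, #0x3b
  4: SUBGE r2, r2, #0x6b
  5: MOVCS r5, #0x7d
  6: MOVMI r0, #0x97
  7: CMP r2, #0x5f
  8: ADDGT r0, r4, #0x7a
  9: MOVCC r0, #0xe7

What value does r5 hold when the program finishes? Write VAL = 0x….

VAL = 0x4d

0: ✓ CMP  NZCV=1000
1: · MOVGT
2: · MOVGT
3: ✓ CMP  NZCV=1000
4: · SUBGE
5: · MOVCS
6: ✓ MOVMI  r0←0x97
7: ✓ CMP  NZCV=1000
8: · ADDGT
9: ✓ MOVCC  r0←0xe7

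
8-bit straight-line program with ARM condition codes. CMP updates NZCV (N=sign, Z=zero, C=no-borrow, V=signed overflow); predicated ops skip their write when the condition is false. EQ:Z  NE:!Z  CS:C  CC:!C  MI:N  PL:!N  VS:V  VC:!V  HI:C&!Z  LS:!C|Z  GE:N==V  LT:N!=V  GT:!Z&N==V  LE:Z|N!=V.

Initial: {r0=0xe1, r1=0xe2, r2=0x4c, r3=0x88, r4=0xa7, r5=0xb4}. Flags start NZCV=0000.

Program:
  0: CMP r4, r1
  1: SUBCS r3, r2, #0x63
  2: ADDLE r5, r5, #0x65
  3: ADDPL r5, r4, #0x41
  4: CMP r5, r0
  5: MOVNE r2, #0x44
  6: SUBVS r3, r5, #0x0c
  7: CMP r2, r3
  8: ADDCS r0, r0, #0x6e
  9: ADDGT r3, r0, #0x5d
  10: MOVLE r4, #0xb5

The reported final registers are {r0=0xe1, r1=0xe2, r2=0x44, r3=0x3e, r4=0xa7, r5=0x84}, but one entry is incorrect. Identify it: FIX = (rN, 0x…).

[0] flags=1000 → (cmp)
[1] flags=1000 CS?F → skip
[2] flags=1000 LE?T → r5=0x19
[3] flags=1000 PL?F → skip
[4] flags=0000 → (cmp)
[5] flags=0000 NE?T → r2=0x44
[6] flags=0000 VS?F → skip
[7] flags=1001 → (cmp)
[8] flags=1001 CS?F → skip
[9] flags=1001 GT?T → r3=0x3e
[10] flags=1001 LE?F → skip

FIX = (r5, 0x19)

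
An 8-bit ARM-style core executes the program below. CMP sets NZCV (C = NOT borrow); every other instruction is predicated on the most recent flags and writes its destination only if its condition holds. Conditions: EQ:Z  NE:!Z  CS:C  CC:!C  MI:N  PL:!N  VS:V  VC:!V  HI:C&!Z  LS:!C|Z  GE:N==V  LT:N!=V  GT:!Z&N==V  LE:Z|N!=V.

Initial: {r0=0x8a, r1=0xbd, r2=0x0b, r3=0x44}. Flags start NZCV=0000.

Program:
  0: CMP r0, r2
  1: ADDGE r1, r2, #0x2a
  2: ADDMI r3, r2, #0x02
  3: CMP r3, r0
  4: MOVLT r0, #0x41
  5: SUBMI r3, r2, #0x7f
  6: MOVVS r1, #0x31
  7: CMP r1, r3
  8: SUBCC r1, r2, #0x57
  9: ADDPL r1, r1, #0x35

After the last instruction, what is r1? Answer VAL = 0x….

VAL = 0xb4

0: ✓ CMP  NZCV=0011
1: · ADDGE
2: · ADDMI
3: ✓ CMP  NZCV=1001
4: · MOVLT
5: ✓ SUBMI  r3←0x8c
6: ✓ MOVVS  r1←0x31
7: ✓ CMP  NZCV=1001
8: ✓ SUBCC  r1←0xb4
9: · ADDPL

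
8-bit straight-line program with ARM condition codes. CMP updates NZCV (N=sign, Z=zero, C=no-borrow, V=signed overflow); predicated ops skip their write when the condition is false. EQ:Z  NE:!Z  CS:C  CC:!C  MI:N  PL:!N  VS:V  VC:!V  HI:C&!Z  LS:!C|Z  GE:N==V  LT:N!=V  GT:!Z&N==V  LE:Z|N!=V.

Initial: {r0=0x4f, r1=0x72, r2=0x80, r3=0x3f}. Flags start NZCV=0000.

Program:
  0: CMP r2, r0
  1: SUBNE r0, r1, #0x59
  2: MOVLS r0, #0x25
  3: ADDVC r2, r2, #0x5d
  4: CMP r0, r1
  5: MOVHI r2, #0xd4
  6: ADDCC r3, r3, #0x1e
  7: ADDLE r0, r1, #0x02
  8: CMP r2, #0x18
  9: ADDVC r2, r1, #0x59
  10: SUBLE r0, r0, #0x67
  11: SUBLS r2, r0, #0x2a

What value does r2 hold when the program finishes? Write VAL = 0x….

0: ✓ CMP  NZCV=0011
1: ✓ SUBNE  r0←0x19
2: · MOVLS
3: · ADDVC
4: ✓ CMP  NZCV=1000
5: · MOVHI
6: ✓ ADDCC  r3←0x5d
7: ✓ ADDLE  r0←0x74
8: ✓ CMP  NZCV=0011
9: · ADDVC
10: ✓ SUBLE  r0←0x0d
11: · SUBLS

VAL = 0x80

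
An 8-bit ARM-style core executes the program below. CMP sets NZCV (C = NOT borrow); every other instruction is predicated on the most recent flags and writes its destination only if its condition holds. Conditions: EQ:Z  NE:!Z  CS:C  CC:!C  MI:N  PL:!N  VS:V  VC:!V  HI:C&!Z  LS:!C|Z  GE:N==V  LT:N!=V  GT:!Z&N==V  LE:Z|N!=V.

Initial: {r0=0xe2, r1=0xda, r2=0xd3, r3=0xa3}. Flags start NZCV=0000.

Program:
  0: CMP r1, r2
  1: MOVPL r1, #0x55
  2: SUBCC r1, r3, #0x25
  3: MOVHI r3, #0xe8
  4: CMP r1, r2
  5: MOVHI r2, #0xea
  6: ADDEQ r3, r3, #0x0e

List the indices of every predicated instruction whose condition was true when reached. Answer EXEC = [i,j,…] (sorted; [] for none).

[0] flags=0010 → (cmp)
[1] flags=0010 PL?T → r1=0x55
[2] flags=0010 CC?F → skip
[3] flags=0010 HI?T → r3=0xe8
[4] flags=1001 → (cmp)
[5] flags=1001 HI?F → skip
[6] flags=1001 EQ?F → skip

EXEC = [1,3]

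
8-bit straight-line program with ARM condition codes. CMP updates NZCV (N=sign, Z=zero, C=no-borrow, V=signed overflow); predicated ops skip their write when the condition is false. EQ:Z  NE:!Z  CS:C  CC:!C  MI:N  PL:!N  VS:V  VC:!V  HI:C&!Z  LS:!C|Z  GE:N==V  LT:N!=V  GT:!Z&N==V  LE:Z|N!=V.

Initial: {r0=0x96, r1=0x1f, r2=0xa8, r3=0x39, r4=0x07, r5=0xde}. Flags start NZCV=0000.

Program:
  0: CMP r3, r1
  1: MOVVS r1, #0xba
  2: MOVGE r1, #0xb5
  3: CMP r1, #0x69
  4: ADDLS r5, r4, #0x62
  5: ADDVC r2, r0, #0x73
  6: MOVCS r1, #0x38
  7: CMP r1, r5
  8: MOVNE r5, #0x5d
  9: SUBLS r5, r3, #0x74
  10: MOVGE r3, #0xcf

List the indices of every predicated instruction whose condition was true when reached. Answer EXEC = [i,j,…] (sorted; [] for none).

EXEC = [2,6,8,9,10]

[0] flags=0010 → (cmp)
[1] flags=0010 VS?F → skip
[2] flags=0010 GE?T → r1=0xb5
[3] flags=0011 → (cmp)
[4] flags=0011 LS?F → skip
[5] flags=0011 VC?F → skip
[6] flags=0011 CS?T → r1=0x38
[7] flags=0000 → (cmp)
[8] flags=0000 NE?T → r5=0x5d
[9] flags=0000 LS?T → r5=0xc5
[10] flags=0000 GE?T → r3=0xcf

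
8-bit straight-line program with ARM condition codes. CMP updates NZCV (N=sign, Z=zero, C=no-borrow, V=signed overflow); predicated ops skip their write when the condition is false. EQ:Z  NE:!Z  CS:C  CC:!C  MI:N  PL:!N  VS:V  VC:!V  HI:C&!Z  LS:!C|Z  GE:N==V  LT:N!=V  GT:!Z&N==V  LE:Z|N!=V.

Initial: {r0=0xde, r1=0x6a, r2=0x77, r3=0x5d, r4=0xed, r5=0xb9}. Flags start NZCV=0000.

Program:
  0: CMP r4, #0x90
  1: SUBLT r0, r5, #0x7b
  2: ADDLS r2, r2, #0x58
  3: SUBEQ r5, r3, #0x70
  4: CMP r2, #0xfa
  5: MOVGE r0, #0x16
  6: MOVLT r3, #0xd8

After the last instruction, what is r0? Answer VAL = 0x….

VAL = 0x16

[0] flags=0010 → (cmp)
[1] flags=0010 LT?F → skip
[2] flags=0010 LS?F → skip
[3] flags=0010 EQ?F → skip
[4] flags=0000 → (cmp)
[5] flags=0000 GE?T → r0=0x16
[6] flags=0000 LT?F → skip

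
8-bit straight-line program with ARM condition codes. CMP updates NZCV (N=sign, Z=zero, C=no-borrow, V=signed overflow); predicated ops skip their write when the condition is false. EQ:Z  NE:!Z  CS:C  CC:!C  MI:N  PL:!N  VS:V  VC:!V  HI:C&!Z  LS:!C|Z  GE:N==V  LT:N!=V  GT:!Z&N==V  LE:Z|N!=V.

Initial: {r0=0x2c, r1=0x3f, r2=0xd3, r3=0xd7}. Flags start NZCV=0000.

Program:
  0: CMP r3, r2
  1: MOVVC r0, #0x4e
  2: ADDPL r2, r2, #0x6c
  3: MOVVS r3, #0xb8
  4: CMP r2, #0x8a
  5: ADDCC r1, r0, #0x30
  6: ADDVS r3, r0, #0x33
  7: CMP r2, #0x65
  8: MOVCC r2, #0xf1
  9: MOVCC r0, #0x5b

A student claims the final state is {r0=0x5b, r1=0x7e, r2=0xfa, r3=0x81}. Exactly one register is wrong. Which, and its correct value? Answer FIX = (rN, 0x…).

0: ✓ CMP  NZCV=0010
1: ✓ MOVVC  r0←0x4e
2: ✓ ADDPL  r2←0x3f
3: · MOVVS
4: ✓ CMP  NZCV=1001
5: ✓ ADDCC  r1←0x7e
6: ✓ ADDVS  r3←0x81
7: ✓ CMP  NZCV=1000
8: ✓ MOVCC  r2←0xf1
9: ✓ MOVCC  r0←0x5b

FIX = (r2, 0xf1)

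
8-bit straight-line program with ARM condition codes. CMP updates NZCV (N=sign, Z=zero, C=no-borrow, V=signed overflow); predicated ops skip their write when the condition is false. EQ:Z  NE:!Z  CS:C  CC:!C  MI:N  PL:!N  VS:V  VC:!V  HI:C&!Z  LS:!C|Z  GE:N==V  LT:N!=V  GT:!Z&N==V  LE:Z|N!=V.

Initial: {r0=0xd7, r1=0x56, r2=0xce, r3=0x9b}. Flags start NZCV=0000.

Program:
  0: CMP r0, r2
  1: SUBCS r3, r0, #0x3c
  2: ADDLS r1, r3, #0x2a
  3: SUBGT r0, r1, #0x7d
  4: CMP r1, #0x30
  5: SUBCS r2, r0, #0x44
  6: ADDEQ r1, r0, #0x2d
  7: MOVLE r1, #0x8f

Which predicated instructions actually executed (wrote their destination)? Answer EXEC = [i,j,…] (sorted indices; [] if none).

EXEC = [1,3,5]

[0] flags=0010 → (cmp)
[1] flags=0010 CS?T → r3=0x9b
[2] flags=0010 LS?F → skip
[3] flags=0010 GT?T → r0=0xd9
[4] flags=0010 → (cmp)
[5] flags=0010 CS?T → r2=0x95
[6] flags=0010 EQ?F → skip
[7] flags=0010 LE?F → skip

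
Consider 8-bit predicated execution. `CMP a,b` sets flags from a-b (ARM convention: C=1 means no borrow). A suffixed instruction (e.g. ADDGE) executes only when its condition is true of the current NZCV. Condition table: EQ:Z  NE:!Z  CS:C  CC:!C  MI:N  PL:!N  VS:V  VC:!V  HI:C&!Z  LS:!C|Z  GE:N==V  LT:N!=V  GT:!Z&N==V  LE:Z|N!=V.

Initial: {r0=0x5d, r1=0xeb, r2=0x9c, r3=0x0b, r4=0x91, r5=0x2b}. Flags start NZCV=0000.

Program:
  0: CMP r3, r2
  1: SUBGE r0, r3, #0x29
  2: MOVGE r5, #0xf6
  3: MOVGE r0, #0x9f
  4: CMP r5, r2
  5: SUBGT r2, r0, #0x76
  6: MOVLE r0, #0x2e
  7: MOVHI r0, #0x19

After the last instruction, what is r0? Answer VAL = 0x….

VAL = 0x19

0: ✓ CMP  NZCV=0000
1: ✓ SUBGE  r0←0xe2
2: ✓ MOVGE  r5←0xf6
3: ✓ MOVGE  r0←0x9f
4: ✓ CMP  NZCV=0010
5: ✓ SUBGT  r2←0x29
6: · MOVLE
7: ✓ MOVHI  r0←0x19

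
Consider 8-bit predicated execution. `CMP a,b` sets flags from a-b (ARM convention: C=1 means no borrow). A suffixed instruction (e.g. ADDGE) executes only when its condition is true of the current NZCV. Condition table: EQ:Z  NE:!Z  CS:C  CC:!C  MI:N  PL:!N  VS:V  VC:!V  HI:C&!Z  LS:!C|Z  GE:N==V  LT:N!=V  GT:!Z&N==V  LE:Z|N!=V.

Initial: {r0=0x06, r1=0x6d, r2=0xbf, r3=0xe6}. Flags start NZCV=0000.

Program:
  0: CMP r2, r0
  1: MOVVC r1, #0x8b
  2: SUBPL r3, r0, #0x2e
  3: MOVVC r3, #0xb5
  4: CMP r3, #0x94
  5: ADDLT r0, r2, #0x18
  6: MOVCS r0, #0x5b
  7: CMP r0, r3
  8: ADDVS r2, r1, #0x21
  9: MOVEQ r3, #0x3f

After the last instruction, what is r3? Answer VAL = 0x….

VAL = 0xb5

[0] flags=1010 → (cmp)
[1] flags=1010 VC?T → r1=0x8b
[2] flags=1010 PL?F → skip
[3] flags=1010 VC?T → r3=0xb5
[4] flags=0010 → (cmp)
[5] flags=0010 LT?F → skip
[6] flags=0010 CS?T → r0=0x5b
[7] flags=1001 → (cmp)
[8] flags=1001 VS?T → r2=0xac
[9] flags=1001 EQ?F → skip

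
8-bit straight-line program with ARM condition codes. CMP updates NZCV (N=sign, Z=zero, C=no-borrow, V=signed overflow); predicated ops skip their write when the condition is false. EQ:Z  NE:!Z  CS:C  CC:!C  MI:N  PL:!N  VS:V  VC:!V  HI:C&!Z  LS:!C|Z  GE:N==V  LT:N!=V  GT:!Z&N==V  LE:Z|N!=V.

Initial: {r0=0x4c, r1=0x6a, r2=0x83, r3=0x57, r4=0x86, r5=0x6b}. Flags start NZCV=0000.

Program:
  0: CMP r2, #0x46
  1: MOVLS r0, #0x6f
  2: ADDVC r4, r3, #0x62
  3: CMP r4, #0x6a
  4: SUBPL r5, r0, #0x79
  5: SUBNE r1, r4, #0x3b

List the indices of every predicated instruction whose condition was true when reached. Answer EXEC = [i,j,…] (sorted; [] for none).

[0] flags=0011 → (cmp)
[1] flags=0011 LS?F → skip
[2] flags=0011 VC?F → skip
[3] flags=0011 → (cmp)
[4] flags=0011 PL?T → r5=0xd3
[5] flags=0011 NE?T → r1=0x4b

EXEC = [4,5]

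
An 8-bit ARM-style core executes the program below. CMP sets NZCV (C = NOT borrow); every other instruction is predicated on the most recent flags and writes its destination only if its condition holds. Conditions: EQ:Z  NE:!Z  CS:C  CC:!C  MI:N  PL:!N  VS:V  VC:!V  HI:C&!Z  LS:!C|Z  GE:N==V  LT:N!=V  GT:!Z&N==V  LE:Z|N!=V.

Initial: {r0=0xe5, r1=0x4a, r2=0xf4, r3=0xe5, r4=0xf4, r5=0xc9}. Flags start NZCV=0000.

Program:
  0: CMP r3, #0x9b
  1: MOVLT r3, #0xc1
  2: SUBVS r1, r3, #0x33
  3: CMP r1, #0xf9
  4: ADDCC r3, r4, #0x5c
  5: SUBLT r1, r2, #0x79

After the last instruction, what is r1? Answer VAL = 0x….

[0] flags=0010 → (cmp)
[1] flags=0010 LT?F → skip
[2] flags=0010 VS?F → skip
[3] flags=0000 → (cmp)
[4] flags=0000 CC?T → r3=0x50
[5] flags=0000 LT?F → skip

VAL = 0x4a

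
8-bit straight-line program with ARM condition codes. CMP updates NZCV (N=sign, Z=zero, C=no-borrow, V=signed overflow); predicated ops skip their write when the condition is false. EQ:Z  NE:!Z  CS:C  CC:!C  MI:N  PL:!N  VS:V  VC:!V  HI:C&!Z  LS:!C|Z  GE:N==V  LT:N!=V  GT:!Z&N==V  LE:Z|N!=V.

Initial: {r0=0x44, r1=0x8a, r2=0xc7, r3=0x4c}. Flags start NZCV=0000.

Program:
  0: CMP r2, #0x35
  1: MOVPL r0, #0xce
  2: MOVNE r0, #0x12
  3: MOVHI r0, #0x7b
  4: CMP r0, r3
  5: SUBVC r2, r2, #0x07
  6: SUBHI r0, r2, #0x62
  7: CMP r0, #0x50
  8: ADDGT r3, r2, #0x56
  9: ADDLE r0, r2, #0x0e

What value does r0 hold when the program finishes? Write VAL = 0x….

0: ✓ CMP  NZCV=1010
1: · MOVPL
2: ✓ MOVNE  r0←0x12
3: ✓ MOVHI  r0←0x7b
4: ✓ CMP  NZCV=0010
5: ✓ SUBVC  r2←0xc0
6: ✓ SUBHI  r0←0x5e
7: ✓ CMP  NZCV=0010
8: ✓ ADDGT  r3←0x16
9: · ADDLE

VAL = 0x5e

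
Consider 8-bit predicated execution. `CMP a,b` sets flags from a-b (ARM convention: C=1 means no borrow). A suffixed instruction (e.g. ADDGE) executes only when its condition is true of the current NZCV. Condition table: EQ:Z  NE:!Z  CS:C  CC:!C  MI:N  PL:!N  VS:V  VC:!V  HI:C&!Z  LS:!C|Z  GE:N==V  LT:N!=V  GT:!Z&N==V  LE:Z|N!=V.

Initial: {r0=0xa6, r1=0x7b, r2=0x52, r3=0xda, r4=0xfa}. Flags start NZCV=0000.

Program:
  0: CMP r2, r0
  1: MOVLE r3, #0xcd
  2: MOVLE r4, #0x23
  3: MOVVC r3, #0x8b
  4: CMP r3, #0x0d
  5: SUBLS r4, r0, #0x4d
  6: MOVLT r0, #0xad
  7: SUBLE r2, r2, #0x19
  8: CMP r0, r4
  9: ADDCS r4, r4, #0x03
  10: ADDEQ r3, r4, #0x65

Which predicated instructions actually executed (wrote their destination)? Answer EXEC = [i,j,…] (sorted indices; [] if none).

EXEC = [6,7]

[0] flags=1001 → (cmp)
[1] flags=1001 LE?F → skip
[2] flags=1001 LE?F → skip
[3] flags=1001 VC?F → skip
[4] flags=1010 → (cmp)
[5] flags=1010 LS?F → skip
[6] flags=1010 LT?T → r0=0xad
[7] flags=1010 LE?T → r2=0x39
[8] flags=1000 → (cmp)
[9] flags=1000 CS?F → skip
[10] flags=1000 EQ?F → skip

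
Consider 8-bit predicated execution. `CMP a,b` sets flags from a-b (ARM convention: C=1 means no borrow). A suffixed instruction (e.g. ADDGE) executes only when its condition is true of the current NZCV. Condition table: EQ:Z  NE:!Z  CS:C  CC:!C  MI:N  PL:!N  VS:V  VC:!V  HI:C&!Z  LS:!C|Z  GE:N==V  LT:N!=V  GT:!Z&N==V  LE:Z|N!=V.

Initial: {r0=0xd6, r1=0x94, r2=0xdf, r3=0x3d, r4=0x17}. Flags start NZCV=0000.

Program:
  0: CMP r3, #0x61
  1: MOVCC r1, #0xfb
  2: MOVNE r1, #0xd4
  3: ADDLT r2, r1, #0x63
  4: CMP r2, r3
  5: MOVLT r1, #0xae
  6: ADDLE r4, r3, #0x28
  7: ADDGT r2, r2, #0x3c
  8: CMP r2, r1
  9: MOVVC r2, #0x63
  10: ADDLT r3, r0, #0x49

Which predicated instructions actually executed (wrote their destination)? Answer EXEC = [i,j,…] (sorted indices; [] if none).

EXEC = [1,2,3,5,6]

0: ✓ CMP  NZCV=1000
1: ✓ MOVCC  r1←0xfb
2: ✓ MOVNE  r1←0xd4
3: ✓ ADDLT  r2←0x37
4: ✓ CMP  NZCV=1000
5: ✓ MOVLT  r1←0xae
6: ✓ ADDLE  r4←0x65
7: · ADDGT
8: ✓ CMP  NZCV=1001
9: · MOVVC
10: · ADDLT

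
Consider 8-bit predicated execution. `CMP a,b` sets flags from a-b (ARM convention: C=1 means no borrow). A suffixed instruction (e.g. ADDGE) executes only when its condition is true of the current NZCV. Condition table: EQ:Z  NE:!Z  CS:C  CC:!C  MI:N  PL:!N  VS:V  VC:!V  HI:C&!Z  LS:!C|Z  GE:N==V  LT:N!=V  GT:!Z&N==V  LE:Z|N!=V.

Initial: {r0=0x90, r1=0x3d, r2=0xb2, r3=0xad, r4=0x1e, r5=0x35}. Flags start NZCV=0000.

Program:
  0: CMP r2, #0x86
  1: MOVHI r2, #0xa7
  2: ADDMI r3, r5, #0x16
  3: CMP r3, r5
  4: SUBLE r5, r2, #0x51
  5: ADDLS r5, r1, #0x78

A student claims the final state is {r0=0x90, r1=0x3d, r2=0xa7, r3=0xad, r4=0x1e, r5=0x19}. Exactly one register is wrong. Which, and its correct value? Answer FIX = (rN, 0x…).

[0] flags=0010 → (cmp)
[1] flags=0010 HI?T → r2=0xa7
[2] flags=0010 MI?F → skip
[3] flags=0011 → (cmp)
[4] flags=0011 LE?T → r5=0x56
[5] flags=0011 LS?F → skip

FIX = (r5, 0x56)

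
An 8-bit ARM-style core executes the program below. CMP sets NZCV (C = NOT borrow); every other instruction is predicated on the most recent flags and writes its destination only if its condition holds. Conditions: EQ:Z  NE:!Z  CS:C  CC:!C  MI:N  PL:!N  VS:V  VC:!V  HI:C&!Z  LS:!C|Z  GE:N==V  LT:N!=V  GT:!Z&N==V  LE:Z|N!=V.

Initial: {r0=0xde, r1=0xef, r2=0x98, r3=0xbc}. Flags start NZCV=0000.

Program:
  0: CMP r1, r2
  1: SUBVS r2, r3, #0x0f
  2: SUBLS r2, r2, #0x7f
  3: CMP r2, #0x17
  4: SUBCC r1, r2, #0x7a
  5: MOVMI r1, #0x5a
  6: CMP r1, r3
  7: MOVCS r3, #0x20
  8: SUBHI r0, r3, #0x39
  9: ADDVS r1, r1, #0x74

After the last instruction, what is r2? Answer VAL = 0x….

0: ✓ CMP  NZCV=0010
1: · SUBVS
2: · SUBLS
3: ✓ CMP  NZCV=1010
4: · SUBCC
5: ✓ MOVMI  r1←0x5a
6: ✓ CMP  NZCV=1001
7: · MOVCS
8: · SUBHI
9: ✓ ADDVS  r1←0xce

VAL = 0x98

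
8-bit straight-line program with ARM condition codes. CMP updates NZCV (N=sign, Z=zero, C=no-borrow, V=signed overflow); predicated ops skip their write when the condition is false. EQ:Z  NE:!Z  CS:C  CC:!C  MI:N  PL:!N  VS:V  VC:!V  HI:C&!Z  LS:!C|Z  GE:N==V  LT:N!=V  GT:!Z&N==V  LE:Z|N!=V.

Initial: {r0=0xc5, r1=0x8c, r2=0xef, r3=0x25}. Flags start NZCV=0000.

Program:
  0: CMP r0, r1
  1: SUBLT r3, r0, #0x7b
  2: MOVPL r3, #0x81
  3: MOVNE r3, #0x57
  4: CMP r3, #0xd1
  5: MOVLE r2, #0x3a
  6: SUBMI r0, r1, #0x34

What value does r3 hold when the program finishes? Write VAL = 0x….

0: ✓ CMP  NZCV=0010
1: · SUBLT
2: ✓ MOVPL  r3←0x81
3: ✓ MOVNE  r3←0x57
4: ✓ CMP  NZCV=1001
5: · MOVLE
6: ✓ SUBMI  r0←0x58

VAL = 0x57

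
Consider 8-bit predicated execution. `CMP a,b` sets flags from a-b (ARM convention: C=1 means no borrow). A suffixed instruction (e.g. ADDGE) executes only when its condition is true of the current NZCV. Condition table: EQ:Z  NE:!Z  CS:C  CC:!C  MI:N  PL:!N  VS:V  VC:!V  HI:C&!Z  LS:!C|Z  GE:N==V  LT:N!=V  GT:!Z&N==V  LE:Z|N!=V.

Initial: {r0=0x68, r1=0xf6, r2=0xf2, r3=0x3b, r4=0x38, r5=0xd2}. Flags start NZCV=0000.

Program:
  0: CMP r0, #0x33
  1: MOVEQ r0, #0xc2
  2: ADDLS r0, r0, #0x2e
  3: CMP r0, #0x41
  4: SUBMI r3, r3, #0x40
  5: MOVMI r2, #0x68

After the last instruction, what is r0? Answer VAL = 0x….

0: ✓ CMP  NZCV=0010
1: · MOVEQ
2: · ADDLS
3: ✓ CMP  NZCV=0010
4: · SUBMI
5: · MOVMI

VAL = 0x68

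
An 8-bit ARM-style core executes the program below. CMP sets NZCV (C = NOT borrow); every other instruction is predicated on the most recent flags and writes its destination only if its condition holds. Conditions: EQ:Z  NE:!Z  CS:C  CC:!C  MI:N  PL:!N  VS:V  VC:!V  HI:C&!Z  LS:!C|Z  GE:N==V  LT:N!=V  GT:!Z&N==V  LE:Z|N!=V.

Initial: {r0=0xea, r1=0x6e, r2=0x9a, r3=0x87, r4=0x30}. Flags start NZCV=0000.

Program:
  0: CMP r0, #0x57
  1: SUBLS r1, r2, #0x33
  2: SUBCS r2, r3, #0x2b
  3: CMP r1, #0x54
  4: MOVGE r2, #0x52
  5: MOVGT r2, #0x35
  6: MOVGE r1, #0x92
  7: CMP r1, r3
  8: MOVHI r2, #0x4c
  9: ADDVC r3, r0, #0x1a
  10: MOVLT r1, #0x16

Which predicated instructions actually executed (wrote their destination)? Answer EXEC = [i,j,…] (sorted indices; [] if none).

[0] flags=1010 → (cmp)
[1] flags=1010 LS?F → skip
[2] flags=1010 CS?T → r2=0x5c
[3] flags=0010 → (cmp)
[4] flags=0010 GE?T → r2=0x52
[5] flags=0010 GT?T → r2=0x35
[6] flags=0010 GE?T → r1=0x92
[7] flags=0010 → (cmp)
[8] flags=0010 HI?T → r2=0x4c
[9] flags=0010 VC?T → r3=0x04
[10] flags=0010 LT?F → skip

EXEC = [2,4,5,6,8,9]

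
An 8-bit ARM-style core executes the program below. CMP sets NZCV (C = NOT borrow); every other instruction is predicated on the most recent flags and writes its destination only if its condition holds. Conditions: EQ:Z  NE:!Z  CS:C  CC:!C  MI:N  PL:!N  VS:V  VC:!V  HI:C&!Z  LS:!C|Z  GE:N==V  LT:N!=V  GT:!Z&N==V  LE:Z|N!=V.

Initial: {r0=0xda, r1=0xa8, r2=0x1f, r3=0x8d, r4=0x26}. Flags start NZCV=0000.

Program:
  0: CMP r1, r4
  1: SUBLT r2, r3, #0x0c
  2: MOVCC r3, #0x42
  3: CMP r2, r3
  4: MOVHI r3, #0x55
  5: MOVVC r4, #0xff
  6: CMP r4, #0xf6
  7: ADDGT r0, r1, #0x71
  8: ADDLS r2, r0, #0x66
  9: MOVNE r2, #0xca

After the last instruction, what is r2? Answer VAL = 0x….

VAL = 0xca

[0] flags=1010 → (cmp)
[1] flags=1010 LT?T → r2=0x81
[2] flags=1010 CC?F → skip
[3] flags=1000 → (cmp)
[4] flags=1000 HI?F → skip
[5] flags=1000 VC?T → r4=0xff
[6] flags=0010 → (cmp)
[7] flags=0010 GT?T → r0=0x19
[8] flags=0010 LS?F → skip
[9] flags=0010 NE?T → r2=0xca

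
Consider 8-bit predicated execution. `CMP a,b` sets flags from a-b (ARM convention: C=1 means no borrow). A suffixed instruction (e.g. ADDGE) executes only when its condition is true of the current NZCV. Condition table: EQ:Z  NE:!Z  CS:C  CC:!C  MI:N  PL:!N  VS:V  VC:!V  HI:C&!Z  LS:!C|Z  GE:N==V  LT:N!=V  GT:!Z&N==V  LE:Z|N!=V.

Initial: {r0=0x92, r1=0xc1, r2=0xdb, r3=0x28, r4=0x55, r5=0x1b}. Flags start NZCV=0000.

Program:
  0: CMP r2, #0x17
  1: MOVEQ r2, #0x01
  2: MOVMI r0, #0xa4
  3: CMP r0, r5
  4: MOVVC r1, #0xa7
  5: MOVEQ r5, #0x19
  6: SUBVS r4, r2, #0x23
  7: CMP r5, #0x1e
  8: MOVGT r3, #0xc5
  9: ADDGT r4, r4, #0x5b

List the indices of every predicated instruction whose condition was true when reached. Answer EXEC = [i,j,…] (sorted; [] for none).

EXEC = [2,4]

0: ✓ CMP  NZCV=1010
1: · MOVEQ
2: ✓ MOVMI  r0←0xa4
3: ✓ CMP  NZCV=1010
4: ✓ MOVVC  r1←0xa7
5: · MOVEQ
6: · SUBVS
7: ✓ CMP  NZCV=1000
8: · MOVGT
9: · ADDGT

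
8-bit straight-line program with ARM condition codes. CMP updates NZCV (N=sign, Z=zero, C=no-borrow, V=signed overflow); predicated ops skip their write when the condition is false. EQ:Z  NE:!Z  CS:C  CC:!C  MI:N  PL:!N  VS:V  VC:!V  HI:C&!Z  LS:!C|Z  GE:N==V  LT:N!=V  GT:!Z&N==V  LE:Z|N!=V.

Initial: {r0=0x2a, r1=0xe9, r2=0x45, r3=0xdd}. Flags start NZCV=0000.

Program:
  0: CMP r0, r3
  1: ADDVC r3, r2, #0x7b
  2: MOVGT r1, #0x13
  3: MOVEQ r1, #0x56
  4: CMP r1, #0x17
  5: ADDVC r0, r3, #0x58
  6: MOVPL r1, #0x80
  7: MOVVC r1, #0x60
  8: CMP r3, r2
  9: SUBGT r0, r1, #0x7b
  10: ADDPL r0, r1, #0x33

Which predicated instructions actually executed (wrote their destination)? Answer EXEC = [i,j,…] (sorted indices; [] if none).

EXEC = [1,2,5,7,10]

[0] flags=0000 → (cmp)
[1] flags=0000 VC?T → r3=0xc0
[2] flags=0000 GT?T → r1=0x13
[3] flags=0000 EQ?F → skip
[4] flags=1000 → (cmp)
[5] flags=1000 VC?T → r0=0x18
[6] flags=1000 PL?F → skip
[7] flags=1000 VC?T → r1=0x60
[8] flags=0011 → (cmp)
[9] flags=0011 GT?F → skip
[10] flags=0011 PL?T → r0=0x93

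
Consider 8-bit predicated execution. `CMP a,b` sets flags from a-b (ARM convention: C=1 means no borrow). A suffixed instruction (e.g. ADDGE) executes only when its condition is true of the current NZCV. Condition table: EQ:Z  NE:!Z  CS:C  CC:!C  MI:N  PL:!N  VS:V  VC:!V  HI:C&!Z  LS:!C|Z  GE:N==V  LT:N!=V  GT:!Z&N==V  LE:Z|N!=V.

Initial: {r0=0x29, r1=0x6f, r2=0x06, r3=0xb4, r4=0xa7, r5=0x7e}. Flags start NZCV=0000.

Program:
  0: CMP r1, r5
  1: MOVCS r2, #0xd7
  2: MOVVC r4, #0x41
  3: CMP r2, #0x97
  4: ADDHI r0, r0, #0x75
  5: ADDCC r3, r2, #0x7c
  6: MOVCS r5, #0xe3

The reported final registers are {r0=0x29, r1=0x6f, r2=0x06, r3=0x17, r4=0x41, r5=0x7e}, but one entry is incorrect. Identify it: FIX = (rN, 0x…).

FIX = (r3, 0x82)

0: ✓ CMP  NZCV=1000
1: · MOVCS
2: ✓ MOVVC  r4←0x41
3: ✓ CMP  NZCV=0000
4: · ADDHI
5: ✓ ADDCC  r3←0x82
6: · MOVCS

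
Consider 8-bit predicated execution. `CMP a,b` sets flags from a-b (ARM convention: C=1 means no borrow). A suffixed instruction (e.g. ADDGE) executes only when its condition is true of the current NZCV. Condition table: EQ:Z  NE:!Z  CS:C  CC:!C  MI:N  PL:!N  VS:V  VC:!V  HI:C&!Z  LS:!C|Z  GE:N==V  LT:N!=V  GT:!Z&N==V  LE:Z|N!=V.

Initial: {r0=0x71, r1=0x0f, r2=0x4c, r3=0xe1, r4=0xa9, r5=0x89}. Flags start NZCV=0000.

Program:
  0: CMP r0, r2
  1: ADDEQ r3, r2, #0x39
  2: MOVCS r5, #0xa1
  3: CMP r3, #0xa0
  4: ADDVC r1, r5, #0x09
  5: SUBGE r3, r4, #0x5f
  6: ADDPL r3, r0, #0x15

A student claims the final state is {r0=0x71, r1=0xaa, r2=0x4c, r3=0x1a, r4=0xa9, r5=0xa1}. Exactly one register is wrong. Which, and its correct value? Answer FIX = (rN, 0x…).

[0] flags=0010 → (cmp)
[1] flags=0010 EQ?F → skip
[2] flags=0010 CS?T → r5=0xa1
[3] flags=0010 → (cmp)
[4] flags=0010 VC?T → r1=0xaa
[5] flags=0010 GE?T → r3=0x4a
[6] flags=0010 PL?T → r3=0x86

FIX = (r3, 0x86)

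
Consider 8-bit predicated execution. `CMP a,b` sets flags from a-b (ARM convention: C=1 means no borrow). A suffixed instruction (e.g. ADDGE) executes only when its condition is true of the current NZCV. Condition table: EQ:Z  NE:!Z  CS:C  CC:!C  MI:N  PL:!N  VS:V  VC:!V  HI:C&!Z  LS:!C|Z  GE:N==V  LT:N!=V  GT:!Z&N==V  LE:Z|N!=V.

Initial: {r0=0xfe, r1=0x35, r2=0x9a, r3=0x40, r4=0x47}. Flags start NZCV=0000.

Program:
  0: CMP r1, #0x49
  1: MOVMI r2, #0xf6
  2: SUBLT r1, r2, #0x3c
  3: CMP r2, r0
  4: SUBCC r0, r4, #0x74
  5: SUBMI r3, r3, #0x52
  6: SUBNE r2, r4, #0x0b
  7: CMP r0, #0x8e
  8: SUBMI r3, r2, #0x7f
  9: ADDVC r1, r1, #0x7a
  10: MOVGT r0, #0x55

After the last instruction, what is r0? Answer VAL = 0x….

VAL = 0x55

0: ✓ CMP  NZCV=1000
1: ✓ MOVMI  r2←0xf6
2: ✓ SUBLT  r1←0xba
3: ✓ CMP  NZCV=1000
4: ✓ SUBCC  r0←0xd3
5: ✓ SUBMI  r3←0xee
6: ✓ SUBNE  r2←0x3c
7: ✓ CMP  NZCV=0010
8: · SUBMI
9: ✓ ADDVC  r1←0x34
10: ✓ MOVGT  r0←0x55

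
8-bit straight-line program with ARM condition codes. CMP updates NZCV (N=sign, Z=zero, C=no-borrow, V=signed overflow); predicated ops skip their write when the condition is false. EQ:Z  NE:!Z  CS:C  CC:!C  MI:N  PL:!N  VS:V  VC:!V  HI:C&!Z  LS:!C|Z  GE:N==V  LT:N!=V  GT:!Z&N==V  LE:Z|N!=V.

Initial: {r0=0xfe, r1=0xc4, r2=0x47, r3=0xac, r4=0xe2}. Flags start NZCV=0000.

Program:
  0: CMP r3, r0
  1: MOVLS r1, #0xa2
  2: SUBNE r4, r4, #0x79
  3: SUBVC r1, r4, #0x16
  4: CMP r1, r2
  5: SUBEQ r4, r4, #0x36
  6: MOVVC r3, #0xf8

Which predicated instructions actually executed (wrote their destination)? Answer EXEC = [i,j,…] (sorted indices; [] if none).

[0] flags=1000 → (cmp)
[1] flags=1000 LS?T → r1=0xa2
[2] flags=1000 NE?T → r4=0x69
[3] flags=1000 VC?T → r1=0x53
[4] flags=0010 → (cmp)
[5] flags=0010 EQ?F → skip
[6] flags=0010 VC?T → r3=0xf8

EXEC = [1,2,3,6]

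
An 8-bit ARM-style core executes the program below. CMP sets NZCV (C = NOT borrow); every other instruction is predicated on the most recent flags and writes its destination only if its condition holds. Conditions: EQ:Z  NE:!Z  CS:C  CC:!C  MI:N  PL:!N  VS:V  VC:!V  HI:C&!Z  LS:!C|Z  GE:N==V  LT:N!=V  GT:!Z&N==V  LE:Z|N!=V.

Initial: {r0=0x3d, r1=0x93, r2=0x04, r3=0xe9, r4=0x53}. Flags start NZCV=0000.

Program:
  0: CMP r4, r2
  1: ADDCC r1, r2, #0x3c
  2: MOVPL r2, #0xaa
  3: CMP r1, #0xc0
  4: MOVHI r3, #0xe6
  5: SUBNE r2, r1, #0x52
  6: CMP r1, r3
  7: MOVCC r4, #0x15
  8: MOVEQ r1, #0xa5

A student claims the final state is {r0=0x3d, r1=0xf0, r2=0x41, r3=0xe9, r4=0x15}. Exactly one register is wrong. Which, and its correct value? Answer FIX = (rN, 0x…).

FIX = (r1, 0x93)

[0] flags=0010 → (cmp)
[1] flags=0010 CC?F → skip
[2] flags=0010 PL?T → r2=0xaa
[3] flags=1000 → (cmp)
[4] flags=1000 HI?F → skip
[5] flags=1000 NE?T → r2=0x41
[6] flags=1000 → (cmp)
[7] flags=1000 CC?T → r4=0x15
[8] flags=1000 EQ?F → skip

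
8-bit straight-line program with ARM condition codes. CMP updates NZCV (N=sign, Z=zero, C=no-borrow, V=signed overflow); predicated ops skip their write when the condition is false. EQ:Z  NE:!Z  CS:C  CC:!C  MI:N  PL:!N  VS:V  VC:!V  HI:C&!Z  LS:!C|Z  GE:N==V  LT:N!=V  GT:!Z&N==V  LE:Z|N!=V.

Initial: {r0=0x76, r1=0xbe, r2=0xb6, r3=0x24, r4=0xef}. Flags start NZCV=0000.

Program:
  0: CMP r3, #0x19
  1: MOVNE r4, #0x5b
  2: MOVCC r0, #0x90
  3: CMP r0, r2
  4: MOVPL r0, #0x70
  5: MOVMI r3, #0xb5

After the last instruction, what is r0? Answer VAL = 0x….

0: ✓ CMP  NZCV=0010
1: ✓ MOVNE  r4←0x5b
2: · MOVCC
3: ✓ CMP  NZCV=1001
4: · MOVPL
5: ✓ MOVMI  r3←0xb5

VAL = 0x76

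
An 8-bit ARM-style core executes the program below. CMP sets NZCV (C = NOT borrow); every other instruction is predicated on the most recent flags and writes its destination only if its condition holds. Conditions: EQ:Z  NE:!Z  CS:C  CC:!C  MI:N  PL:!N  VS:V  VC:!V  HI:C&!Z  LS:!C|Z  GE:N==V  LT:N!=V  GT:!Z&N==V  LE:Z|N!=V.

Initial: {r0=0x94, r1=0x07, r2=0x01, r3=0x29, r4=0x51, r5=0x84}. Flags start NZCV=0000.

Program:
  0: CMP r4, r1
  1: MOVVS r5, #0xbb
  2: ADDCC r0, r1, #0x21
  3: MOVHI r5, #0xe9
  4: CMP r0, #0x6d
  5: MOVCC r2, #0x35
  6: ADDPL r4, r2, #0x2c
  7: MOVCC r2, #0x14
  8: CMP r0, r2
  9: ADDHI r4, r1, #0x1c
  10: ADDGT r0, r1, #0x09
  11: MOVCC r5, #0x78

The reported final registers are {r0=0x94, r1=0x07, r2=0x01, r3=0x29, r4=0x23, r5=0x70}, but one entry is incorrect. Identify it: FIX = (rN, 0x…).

FIX = (r5, 0xe9)

[0] flags=0010 → (cmp)
[1] flags=0010 VS?F → skip
[2] flags=0010 CC?F → skip
[3] flags=0010 HI?T → r5=0xe9
[4] flags=0011 → (cmp)
[5] flags=0011 CC?F → skip
[6] flags=0011 PL?T → r4=0x2d
[7] flags=0011 CC?F → skip
[8] flags=1010 → (cmp)
[9] flags=1010 HI?T → r4=0x23
[10] flags=1010 GT?F → skip
[11] flags=1010 CC?F → skip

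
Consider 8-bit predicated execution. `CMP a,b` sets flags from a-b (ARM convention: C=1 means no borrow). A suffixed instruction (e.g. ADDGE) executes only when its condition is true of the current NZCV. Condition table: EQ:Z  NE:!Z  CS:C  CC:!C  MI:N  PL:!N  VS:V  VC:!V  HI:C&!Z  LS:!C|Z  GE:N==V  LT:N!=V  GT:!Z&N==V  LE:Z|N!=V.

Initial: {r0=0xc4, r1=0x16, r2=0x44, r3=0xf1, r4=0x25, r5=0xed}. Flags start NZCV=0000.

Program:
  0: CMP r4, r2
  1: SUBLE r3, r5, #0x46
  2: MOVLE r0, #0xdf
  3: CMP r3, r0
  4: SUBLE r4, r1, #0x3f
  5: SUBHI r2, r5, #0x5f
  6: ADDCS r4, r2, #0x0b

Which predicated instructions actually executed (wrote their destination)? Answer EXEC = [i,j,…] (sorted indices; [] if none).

0: ✓ CMP  NZCV=1000
1: ✓ SUBLE  r3←0xa7
2: ✓ MOVLE  r0←0xdf
3: ✓ CMP  NZCV=1000
4: ✓ SUBLE  r4←0xd7
5: · SUBHI
6: · ADDCS

EXEC = [1,2,4]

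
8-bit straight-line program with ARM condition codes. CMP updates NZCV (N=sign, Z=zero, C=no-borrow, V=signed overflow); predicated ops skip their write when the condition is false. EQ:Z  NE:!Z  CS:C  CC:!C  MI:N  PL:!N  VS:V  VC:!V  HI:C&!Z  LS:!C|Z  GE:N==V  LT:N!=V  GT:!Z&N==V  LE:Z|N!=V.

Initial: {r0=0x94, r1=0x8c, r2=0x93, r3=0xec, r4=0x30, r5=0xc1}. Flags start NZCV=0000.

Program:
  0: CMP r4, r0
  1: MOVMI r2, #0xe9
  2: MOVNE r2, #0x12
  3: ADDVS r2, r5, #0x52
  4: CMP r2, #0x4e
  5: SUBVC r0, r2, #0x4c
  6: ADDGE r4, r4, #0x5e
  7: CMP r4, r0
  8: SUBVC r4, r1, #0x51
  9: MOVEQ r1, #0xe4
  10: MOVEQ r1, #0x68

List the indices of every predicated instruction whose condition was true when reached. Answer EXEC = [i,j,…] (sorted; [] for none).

EXEC = [1,2,3,5,8]

[0] flags=1001 → (cmp)
[1] flags=1001 MI?T → r2=0xe9
[2] flags=1001 NE?T → r2=0x12
[3] flags=1001 VS?T → r2=0x13
[4] flags=1000 → (cmp)
[5] flags=1000 VC?T → r0=0xc7
[6] flags=1000 GE?F → skip
[7] flags=0000 → (cmp)
[8] flags=0000 VC?T → r4=0x3b
[9] flags=0000 EQ?F → skip
[10] flags=0000 EQ?F → skip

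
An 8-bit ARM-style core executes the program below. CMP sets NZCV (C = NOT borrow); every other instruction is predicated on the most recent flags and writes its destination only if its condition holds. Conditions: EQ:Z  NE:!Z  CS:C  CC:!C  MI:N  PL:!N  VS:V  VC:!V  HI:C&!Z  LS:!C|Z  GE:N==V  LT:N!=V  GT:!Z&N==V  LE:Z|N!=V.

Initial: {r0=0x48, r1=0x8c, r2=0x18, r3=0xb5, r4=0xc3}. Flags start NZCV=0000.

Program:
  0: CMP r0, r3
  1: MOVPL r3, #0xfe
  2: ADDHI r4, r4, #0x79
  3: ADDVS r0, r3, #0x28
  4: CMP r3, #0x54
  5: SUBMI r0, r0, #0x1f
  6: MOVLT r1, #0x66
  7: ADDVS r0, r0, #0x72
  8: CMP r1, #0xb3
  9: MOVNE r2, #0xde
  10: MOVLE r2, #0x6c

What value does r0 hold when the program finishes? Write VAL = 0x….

VAL = 0x4f

0: ✓ CMP  NZCV=1001
1: · MOVPL
2: · ADDHI
3: ✓ ADDVS  r0←0xdd
4: ✓ CMP  NZCV=0011
5: · SUBMI
6: ✓ MOVLT  r1←0x66
7: ✓ ADDVS  r0←0x4f
8: ✓ CMP  NZCV=1001
9: ✓ MOVNE  r2←0xde
10: · MOVLE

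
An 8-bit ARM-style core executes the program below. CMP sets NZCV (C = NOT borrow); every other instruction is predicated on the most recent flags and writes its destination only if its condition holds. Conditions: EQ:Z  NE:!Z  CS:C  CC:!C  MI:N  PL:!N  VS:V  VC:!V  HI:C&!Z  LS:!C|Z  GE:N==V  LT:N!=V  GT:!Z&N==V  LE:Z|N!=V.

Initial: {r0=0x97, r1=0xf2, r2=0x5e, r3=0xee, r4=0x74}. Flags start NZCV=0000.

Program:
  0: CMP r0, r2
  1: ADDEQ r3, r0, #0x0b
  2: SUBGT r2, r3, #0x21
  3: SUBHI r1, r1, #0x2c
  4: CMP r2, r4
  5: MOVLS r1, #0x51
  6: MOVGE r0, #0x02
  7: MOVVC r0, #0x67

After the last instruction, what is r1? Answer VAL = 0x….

0: ✓ CMP  NZCV=0011
1: · ADDEQ
2: · SUBGT
3: ✓ SUBHI  r1←0xc6
4: ✓ CMP  NZCV=1000
5: ✓ MOVLS  r1←0x51
6: · MOVGE
7: ✓ MOVVC  r0←0x67

VAL = 0x51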